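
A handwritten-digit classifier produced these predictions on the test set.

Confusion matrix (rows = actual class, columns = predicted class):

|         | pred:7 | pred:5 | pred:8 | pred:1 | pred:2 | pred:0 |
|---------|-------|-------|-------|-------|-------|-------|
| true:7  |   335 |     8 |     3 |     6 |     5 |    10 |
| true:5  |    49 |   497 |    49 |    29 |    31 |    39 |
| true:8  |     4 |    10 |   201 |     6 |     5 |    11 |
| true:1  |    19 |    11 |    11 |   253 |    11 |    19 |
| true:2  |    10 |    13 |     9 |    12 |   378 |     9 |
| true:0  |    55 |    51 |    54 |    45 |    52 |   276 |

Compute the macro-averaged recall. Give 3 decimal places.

0.775

Per-class recall (TP/(TP+FN)):
  7: TP=335, FN=8+3+6+5+10=32 → 335/367 = 0.9128
  5: TP=497, FN=49+49+29+31+39=197 → 497/694 = 0.7161
  8: TP=201, FN=4+10+6+5+11=36 → 201/237 = 0.8481
  1: TP=253, FN=19+11+11+11+19=71 → 253/324 = 0.7809
  2: TP=378, FN=10+13+9+12+9=53 → 378/431 = 0.8770
  0: TP=276, FN=55+51+54+45+52=257 → 276/533 = 0.5178
Macro-recall = mean = (0.9128 + 0.7161 + 0.8481 + 0.7809 + 0.8770 + 0.5178) / 6 = 0.775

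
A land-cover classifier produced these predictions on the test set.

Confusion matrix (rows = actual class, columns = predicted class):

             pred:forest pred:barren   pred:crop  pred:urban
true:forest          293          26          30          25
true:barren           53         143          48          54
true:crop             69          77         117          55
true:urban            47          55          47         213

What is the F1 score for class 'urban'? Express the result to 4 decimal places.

0.6008

One-vs-rest for 'urban': TP = diagonal; FP = other classes predicted 'urban'; FN = 'urban' predicted as other.
F1 score = 2·TP/(2·TP+FP+FN).
urban: TP=213, FP=25+54+55=134, FN=47+55+47=149 → 426/709 = 0.60085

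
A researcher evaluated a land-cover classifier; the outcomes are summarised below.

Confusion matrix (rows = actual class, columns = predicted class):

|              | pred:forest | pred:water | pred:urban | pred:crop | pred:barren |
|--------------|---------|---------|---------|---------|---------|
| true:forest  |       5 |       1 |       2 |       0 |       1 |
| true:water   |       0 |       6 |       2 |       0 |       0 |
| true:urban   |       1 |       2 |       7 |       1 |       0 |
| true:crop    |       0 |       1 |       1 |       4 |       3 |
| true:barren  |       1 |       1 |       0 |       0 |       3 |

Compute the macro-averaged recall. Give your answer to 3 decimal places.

0.597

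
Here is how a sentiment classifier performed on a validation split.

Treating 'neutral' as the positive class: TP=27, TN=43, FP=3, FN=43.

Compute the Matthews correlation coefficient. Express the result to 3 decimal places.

MCC = (TP·TN − FP·FN) / √((TP+FP)(TP+FN)(TN+FP)(TN+FN))
Numerator = 27·43 − 3·43 = 1032
Denominator = √(30·70·46·86) = √8307600 = 2882.2908
MCC = 1032 / 2882.2908 = 0.358

0.358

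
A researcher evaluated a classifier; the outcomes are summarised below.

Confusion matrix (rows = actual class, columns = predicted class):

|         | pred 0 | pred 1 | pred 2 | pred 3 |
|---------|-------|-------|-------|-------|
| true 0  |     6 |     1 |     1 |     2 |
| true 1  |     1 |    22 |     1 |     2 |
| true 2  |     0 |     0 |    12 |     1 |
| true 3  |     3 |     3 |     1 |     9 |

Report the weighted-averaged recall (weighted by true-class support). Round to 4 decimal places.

0.7538

Per-class recall (TP/(TP+FN)):
  0: TP=6, FN=1+1+2=4 → 6/10 = 0.60000
  1: TP=22, FN=1+1+2=4 → 22/26 = 0.84615
  2: TP=12, FN=0+0+1=1 → 12/13 = 0.92308
  3: TP=9, FN=3+3+1=7 → 9/16 = 0.56250
Weighted-recall = Σ (supportᵢ/N)·recallᵢ with N=65: (10/65)·0.60000 + (26/65)·0.84615 + (13/65)·0.92308 + (16/65)·0.56250 = 0.7538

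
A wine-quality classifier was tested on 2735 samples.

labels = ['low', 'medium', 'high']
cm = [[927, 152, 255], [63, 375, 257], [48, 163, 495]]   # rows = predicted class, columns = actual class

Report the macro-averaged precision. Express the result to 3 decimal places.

Per-class precision (TP/(TP+FP)):
  low: TP=927, FP=152+255=407 → 927/1334 = 0.6949
  medium: TP=375, FP=63+257=320 → 375/695 = 0.5396
  high: TP=495, FP=48+163=211 → 495/706 = 0.7011
Macro-precision = mean = (0.6949 + 0.5396 + 0.7011) / 3 = 0.645

0.645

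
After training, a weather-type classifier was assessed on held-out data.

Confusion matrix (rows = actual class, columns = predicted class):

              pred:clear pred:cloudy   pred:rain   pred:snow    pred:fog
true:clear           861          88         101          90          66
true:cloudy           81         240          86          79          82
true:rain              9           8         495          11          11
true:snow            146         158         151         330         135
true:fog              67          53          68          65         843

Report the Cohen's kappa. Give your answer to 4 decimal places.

Observed agreement pₒ = trace/N = 2769/4324 = 0.64038
Expected agreement pₑ = Σ (rowᵢ·colᵢ)/N² = (1206·1164 + 568·547 + 534·901 + 920·575 + 1096·1137)/4324² = 0.21237
κ = (pₒ − pₑ)/(1 − pₑ) = (0.64038 − 0.21237)/(1 − 0.21237) = 0.5434

0.5434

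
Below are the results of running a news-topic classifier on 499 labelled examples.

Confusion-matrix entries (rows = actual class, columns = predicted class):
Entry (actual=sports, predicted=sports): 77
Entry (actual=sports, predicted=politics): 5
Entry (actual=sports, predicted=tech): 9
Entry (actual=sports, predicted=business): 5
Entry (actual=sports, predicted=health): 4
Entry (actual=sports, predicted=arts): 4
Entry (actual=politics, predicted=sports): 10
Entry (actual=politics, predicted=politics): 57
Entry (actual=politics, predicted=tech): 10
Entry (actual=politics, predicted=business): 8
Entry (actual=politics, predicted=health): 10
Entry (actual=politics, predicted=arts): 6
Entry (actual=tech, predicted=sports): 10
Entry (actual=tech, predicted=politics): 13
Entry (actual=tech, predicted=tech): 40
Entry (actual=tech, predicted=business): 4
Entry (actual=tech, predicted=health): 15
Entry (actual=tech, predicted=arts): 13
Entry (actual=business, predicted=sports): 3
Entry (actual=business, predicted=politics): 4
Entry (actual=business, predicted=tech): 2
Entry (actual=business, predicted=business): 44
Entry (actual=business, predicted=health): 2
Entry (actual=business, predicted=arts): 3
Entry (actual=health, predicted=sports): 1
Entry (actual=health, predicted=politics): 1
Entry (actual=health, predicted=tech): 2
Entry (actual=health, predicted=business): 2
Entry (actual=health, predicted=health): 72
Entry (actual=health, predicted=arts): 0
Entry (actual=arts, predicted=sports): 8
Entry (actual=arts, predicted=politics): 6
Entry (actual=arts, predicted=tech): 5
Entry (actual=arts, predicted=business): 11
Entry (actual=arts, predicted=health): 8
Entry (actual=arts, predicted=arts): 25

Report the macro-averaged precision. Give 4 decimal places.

0.6151

Per-class precision (TP/(TP+FP)):
  sports: TP=77, FP=10+10+3+1+8=32 → 77/109 = 0.70642
  politics: TP=57, FP=5+13+4+1+6=29 → 57/86 = 0.66279
  tech: TP=40, FP=9+10+2+2+5=28 → 40/68 = 0.58824
  business: TP=44, FP=5+8+4+2+11=30 → 44/74 = 0.59459
  health: TP=72, FP=4+10+15+2+8=39 → 72/111 = 0.64865
  arts: TP=25, FP=4+6+13+3+0=26 → 25/51 = 0.49020
Macro-precision = mean = (0.70642 + 0.66279 + 0.58824 + 0.59459 + 0.64865 + 0.49020) / 6 = 0.6151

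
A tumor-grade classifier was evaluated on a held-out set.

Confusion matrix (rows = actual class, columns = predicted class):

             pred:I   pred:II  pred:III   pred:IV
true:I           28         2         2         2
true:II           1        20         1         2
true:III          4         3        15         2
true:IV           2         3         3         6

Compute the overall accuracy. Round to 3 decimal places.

0.719

Accuracy = trace / total = (28+20+15+6=69) / 96 = 69/96 = 0.719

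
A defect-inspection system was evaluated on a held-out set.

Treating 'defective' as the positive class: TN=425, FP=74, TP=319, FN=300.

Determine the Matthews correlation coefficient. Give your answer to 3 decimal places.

MCC = (TP·TN − FP·FN) / √((TP+FP)(TP+FN)(TN+FP)(TN+FN))
Numerator = 319·425 − 74·300 = 113375
Denominator = √(393·619·499·725) = √88007918925 = 296661.2865
MCC = 113375 / 296661.2865 = 0.382

0.382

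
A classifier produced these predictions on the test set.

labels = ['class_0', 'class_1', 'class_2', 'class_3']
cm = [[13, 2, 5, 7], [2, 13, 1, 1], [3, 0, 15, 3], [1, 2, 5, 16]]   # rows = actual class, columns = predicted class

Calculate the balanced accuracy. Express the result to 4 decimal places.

0.6568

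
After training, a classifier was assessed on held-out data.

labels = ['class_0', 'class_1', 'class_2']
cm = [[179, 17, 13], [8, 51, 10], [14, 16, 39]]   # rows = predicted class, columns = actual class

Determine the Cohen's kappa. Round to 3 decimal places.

0.604

Observed agreement pₒ = trace/N = 269/347 = 0.7752
Expected agreement pₑ = Σ (rowᵢ·colᵢ)/N² = (201·209 + 84·69 + 62·69)/347² = 0.4326
κ = (pₒ − pₑ)/(1 − pₑ) = (0.7752 − 0.4326)/(1 − 0.4326) = 0.604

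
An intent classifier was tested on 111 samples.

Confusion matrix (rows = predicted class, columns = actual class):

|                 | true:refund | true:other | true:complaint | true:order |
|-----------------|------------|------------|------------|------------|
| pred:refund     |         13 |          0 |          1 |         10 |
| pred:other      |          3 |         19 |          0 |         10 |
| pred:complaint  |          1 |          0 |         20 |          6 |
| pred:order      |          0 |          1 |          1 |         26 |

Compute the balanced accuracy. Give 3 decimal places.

0.781

Balanced accuracy = mean of per-class recall.
  refund: recall = 13/17 = 0.7647
  other: recall = 19/20 = 0.9500
  complaint: recall = 20/22 = 0.9091
  order: recall = 26/52 = 0.5000
Mean = (0.7647 + 0.9500 + 0.9091 + 0.5000) / 4 = 0.781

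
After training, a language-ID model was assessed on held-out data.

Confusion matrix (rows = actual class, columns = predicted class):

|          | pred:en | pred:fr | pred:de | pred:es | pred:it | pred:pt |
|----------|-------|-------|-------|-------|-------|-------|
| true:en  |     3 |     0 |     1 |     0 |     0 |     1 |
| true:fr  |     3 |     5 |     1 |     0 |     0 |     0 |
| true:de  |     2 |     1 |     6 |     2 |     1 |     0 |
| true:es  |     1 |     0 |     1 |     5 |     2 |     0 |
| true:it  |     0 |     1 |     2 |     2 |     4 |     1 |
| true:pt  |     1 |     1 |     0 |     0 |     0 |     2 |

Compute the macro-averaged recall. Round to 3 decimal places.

0.519

Per-class recall (TP/(TP+FN)):
  en: TP=3, FN=0+1+0+0+1=2 → 3/5 = 0.6000
  fr: TP=5, FN=3+1+0+0+0=4 → 5/9 = 0.5556
  de: TP=6, FN=2+1+2+1+0=6 → 6/12 = 0.5000
  es: TP=5, FN=1+0+1+2+0=4 → 5/9 = 0.5556
  it: TP=4, FN=0+1+2+2+1=6 → 4/10 = 0.4000
  pt: TP=2, FN=1+1+0+0+0=2 → 2/4 = 0.5000
Macro-recall = mean = (0.6000 + 0.5556 + 0.5000 + 0.5556 + 0.4000 + 0.5000) / 6 = 0.519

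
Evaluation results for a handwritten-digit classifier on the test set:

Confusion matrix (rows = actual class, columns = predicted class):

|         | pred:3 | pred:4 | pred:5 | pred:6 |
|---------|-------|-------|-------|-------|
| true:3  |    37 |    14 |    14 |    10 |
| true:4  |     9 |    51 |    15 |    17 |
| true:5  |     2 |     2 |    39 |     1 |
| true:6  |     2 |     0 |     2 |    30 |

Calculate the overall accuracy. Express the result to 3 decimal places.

0.641

Accuracy = trace / total = (37+51+39+30=157) / 245 = 157/245 = 0.641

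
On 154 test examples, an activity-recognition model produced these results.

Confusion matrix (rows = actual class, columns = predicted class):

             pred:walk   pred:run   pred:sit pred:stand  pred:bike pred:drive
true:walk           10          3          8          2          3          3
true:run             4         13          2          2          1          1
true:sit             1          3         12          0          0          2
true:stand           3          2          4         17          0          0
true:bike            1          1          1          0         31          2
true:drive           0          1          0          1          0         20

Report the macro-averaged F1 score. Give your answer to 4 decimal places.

0.6495

Per-class F1 score (2·TP/(2·TP+FP+FN)):
  walk: TP=10, FP=4+1+3+1+0=9, FN=3+8+2+3+3=19 → 20/48 = 0.41667
  run: TP=13, FP=3+3+2+1+1=10, FN=4+2+2+1+1=10 → 26/46 = 0.56522
  sit: TP=12, FP=8+2+4+1+0=15, FN=1+3+0+0+2=6 → 24/45 = 0.53333
  stand: TP=17, FP=2+2+0+0+1=5, FN=3+2+4+0+0=9 → 34/48 = 0.70833
  bike: TP=31, FP=3+1+0+0+0=4, FN=1+1+1+0+2=5 → 62/71 = 0.87324
  drive: TP=20, FP=3+1+2+0+2=8, FN=0+1+0+1+0=2 → 40/50 = 0.80000
Macro-F1 score = mean = (0.41667 + 0.56522 + 0.53333 + 0.70833 + 0.87324 + 0.80000) / 6 = 0.6495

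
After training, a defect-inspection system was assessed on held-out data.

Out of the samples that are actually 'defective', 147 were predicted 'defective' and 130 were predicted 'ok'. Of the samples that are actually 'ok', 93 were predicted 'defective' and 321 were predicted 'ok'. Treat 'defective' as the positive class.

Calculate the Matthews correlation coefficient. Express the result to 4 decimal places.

0.3150

MCC = (TP·TN − FP·FN) / √((TP+FP)(TP+FN)(TN+FP)(TN+FN))
Numerator = 147·321 − 93·130 = 35097
Denominator = √(240·277·414·451) = √12412746720 = 111412.5070
MCC = 35097 / 111412.5070 = 0.3150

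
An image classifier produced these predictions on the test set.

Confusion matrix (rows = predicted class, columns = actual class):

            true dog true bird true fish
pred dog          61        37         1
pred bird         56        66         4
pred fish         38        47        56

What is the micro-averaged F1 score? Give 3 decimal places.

0.500

Micro-averaging pools counts across classes: ΣTP=183, ΣFP=183, ΣFN=183.
Micro-F1 score = 2·TP/(2·TP+FP+FN) on pooled counts = 0.500 (equals overall accuracy in single-label multiclass).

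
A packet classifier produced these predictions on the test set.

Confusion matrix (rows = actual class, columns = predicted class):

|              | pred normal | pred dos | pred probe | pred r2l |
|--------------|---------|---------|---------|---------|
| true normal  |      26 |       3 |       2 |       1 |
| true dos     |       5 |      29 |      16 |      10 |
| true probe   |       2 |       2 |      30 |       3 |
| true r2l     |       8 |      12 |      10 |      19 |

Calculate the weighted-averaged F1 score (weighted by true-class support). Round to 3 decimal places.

Per-class F1 score (2·TP/(2·TP+FP+FN)):
  normal: TP=26, FP=5+2+8=15, FN=3+2+1=6 → 52/73 = 0.7123
  dos: TP=29, FP=3+2+12=17, FN=5+16+10=31 → 58/106 = 0.5472
  probe: TP=30, FP=2+16+10=28, FN=2+2+3=7 → 60/95 = 0.6316
  r2l: TP=19, FP=1+10+3=14, FN=8+12+10=30 → 38/82 = 0.4634
Weighted-F1 score = Σ (supportᵢ/N)·F1 scoreᵢ with N=178: (32/178)·0.7123 + (60/178)·0.5472 + (37/178)·0.6316 + (49/178)·0.4634 = 0.571

0.571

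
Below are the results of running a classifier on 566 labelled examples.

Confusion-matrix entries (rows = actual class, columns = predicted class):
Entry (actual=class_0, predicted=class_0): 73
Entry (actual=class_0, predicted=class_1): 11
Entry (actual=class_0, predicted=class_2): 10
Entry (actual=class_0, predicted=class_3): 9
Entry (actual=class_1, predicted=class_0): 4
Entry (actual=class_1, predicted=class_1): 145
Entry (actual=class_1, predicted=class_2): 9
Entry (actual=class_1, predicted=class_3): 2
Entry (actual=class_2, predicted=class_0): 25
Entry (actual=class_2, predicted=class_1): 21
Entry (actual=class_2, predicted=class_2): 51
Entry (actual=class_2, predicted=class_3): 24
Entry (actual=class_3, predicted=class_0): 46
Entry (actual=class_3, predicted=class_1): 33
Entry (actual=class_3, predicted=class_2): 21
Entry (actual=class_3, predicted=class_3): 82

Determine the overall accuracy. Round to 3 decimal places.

0.620

Accuracy = trace / total = (73+145+51+82=351) / 566 = 351/566 = 0.620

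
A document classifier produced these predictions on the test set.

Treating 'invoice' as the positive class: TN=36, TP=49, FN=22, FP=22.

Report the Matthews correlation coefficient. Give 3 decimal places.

0.311

MCC = (TP·TN − FP·FN) / √((TP+FP)(TP+FN)(TN+FP)(TN+FN))
Numerator = 49·36 − 22·22 = 1280
Denominator = √(71·71·58·58) = √16957924 = 4118.0000
MCC = 1280 / 4118.0000 = 0.311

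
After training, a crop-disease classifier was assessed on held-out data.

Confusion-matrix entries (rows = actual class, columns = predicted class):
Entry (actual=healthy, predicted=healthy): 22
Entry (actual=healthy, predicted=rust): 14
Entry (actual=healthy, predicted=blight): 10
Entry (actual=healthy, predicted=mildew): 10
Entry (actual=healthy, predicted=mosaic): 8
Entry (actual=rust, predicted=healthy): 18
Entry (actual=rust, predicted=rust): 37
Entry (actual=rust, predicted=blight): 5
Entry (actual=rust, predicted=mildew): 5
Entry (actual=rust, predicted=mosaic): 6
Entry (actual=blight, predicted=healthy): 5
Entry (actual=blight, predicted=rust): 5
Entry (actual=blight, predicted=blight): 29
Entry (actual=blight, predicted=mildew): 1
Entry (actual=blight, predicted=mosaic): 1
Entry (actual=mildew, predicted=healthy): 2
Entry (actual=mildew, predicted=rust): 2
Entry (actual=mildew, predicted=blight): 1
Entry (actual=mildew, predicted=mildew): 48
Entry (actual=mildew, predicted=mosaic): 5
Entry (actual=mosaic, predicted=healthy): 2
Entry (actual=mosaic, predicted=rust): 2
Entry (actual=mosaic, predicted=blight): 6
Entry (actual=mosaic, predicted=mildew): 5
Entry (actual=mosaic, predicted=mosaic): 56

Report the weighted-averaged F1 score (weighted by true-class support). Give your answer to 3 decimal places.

Per-class F1 score (2·TP/(2·TP+FP+FN)):
  healthy: TP=22, FP=18+5+2+2=27, FN=14+10+10+8=42 → 44/113 = 0.3894
  rust: TP=37, FP=14+5+2+2=23, FN=18+5+5+6=34 → 74/131 = 0.5649
  blight: TP=29, FP=10+5+1+6=22, FN=5+5+1+1=12 → 58/92 = 0.6304
  mildew: TP=48, FP=10+5+1+5=21, FN=2+2+1+5=10 → 96/127 = 0.7559
  mosaic: TP=56, FP=8+6+1+5=20, FN=2+2+6+5=15 → 112/147 = 0.7619
Weighted-F1 score = Σ (supportᵢ/N)·F1 scoreᵢ with N=305: (64/305)·0.3894 + (71/305)·0.5649 + (41/305)·0.6304 + (58/305)·0.7559 + (71/305)·0.7619 = 0.619

0.619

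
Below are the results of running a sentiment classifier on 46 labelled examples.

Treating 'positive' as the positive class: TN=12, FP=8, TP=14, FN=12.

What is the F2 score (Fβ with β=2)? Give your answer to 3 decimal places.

Fβ = (1+β²)·TP / ((1+β²)·TP + β²·FN + FP), with β²=4
= 5·14 / (5·14 + 4·12 + 8) = 0.556

0.556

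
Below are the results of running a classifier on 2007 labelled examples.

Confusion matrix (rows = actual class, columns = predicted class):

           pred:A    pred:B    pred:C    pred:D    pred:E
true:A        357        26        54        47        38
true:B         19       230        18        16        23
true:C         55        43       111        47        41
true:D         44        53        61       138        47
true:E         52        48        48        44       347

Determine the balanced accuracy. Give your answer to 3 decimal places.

0.571

Balanced accuracy = mean of per-class recall.
  A: recall = 357/522 = 0.6839
  B: recall = 230/306 = 0.7516
  C: recall = 111/297 = 0.3737
  D: recall = 138/343 = 0.4023
  E: recall = 347/539 = 0.6438
Mean = (0.6839 + 0.7516 + 0.3737 + 0.4023 + 0.6438) / 5 = 0.571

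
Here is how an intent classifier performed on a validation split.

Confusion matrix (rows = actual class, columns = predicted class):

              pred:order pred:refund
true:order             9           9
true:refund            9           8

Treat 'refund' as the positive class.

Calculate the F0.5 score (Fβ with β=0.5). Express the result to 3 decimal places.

Fβ = (1+β²)·TP / ((1+β²)·TP + β²·FN + FP), with β²=1/4
= 1.25·8 / (1.25·8 + 0.25·9 + 9) = 0.471

0.471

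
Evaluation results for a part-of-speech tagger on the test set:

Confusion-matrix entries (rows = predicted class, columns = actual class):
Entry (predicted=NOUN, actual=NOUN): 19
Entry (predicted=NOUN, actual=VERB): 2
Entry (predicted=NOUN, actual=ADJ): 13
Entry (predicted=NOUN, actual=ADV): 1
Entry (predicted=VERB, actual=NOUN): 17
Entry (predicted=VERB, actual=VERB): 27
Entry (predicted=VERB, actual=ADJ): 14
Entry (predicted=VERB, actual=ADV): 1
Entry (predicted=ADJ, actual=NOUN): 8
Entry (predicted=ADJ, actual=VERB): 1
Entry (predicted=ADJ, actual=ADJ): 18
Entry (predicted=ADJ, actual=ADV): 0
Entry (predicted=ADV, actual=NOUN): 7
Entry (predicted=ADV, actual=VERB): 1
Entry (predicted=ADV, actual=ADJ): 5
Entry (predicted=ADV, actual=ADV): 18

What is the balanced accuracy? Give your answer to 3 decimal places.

0.626

Balanced accuracy = mean of per-class recall.
  NOUN: recall = 19/51 = 0.3725
  VERB: recall = 27/31 = 0.8710
  ADJ: recall = 18/50 = 0.3600
  ADV: recall = 18/20 = 0.9000
Mean = (0.3725 + 0.8710 + 0.3600 + 0.9000) / 4 = 0.626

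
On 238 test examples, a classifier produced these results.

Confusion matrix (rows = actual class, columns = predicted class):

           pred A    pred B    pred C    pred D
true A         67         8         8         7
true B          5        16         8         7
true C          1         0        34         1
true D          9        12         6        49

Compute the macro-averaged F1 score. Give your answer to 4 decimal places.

0.6657

Per-class F1 score (2·TP/(2·TP+FP+FN)):
  A: TP=67, FP=5+1+9=15, FN=8+8+7=23 → 134/172 = 0.77907
  B: TP=16, FP=8+0+12=20, FN=5+8+7=20 → 32/72 = 0.44444
  C: TP=34, FP=8+8+6=22, FN=1+0+1=2 → 68/92 = 0.73913
  D: TP=49, FP=7+7+1=15, FN=9+12+6=27 → 98/140 = 0.70000
Macro-F1 score = mean = (0.77907 + 0.44444 + 0.73913 + 0.70000) / 4 = 0.6657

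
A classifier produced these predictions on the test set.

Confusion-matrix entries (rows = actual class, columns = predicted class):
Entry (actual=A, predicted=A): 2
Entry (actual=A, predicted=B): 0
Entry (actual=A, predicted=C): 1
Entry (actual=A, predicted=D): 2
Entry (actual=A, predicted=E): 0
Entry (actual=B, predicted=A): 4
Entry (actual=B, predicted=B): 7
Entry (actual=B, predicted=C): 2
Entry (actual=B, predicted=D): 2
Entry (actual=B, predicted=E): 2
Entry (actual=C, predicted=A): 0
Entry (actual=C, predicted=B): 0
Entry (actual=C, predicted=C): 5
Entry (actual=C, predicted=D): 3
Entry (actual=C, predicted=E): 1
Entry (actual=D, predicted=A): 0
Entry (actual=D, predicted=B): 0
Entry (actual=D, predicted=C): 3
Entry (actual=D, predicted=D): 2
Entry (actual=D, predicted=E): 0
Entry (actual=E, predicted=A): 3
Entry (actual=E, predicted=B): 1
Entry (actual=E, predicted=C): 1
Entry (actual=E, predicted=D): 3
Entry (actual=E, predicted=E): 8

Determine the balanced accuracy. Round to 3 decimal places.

Balanced accuracy = mean of per-class recall.
  A: recall = 2/5 = 0.4000
  B: recall = 7/17 = 0.4118
  C: recall = 5/9 = 0.5556
  D: recall = 2/5 = 0.4000
  E: recall = 8/16 = 0.5000
Mean = (0.4000 + 0.4118 + 0.5556 + 0.4000 + 0.5000) / 5 = 0.453

0.453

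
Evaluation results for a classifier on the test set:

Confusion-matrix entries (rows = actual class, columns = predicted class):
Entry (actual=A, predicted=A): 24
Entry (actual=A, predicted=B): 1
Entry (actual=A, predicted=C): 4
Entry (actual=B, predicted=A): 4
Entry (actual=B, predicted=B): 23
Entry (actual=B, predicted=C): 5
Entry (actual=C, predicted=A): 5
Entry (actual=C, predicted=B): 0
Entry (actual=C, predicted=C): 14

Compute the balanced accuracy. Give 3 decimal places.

Balanced accuracy = mean of per-class recall.
  A: recall = 24/29 = 0.8276
  B: recall = 23/32 = 0.7188
  C: recall = 14/19 = 0.7368
Mean = (0.8276 + 0.7188 + 0.7368) / 3 = 0.761

0.761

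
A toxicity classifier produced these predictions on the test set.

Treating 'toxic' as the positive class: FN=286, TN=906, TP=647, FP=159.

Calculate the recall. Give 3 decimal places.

Recall = TP/(TP+FN) = 647/(647+286) = 647/933 = 0.693

0.693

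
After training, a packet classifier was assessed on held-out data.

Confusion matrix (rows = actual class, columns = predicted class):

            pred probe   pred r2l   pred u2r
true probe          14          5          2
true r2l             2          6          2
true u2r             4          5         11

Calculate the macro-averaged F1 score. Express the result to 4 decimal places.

0.5910

Per-class F1 score (2·TP/(2·TP+FP+FN)):
  probe: TP=14, FP=2+4=6, FN=5+2=7 → 28/41 = 0.68293
  r2l: TP=6, FP=5+5=10, FN=2+2=4 → 12/26 = 0.46154
  u2r: TP=11, FP=2+2=4, FN=4+5=9 → 22/35 = 0.62857
Macro-F1 score = mean = (0.68293 + 0.46154 + 0.62857) / 3 = 0.5910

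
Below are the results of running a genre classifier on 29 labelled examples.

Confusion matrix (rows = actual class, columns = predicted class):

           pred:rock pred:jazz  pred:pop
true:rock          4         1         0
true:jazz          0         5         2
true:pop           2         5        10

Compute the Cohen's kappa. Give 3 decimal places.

0.453

Observed agreement pₒ = trace/N = 19/29 = 0.6552
Expected agreement pₑ = Σ (rowᵢ·colᵢ)/N² = (5·6 + 7·11 + 17·12)/29² = 0.3698
κ = (pₒ − pₑ)/(1 − pₑ) = (0.6552 − 0.3698)/(1 − 0.3698) = 0.453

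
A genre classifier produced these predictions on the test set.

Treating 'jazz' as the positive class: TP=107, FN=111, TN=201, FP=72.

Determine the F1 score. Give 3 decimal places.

0.539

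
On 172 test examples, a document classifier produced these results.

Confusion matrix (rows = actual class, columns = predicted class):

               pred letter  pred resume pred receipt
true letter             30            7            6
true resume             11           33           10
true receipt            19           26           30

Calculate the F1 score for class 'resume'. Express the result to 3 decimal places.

F1 score = 2·TP/(2·TP+FP+FN).
resume: TP=33, FP=7+26=33, FN=11+10=21 → 66/120 = 0.5500

0.550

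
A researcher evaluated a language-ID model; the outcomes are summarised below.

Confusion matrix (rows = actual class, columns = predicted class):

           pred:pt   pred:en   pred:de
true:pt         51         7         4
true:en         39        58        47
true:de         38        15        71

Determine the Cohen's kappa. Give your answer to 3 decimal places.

Observed agreement pₒ = trace/N = 180/330 = 0.5455
Expected agreement pₑ = Σ (rowᵢ·colᵢ)/N² = (62·128 + 144·80 + 124·122)/330² = 0.3176
κ = (pₒ − pₑ)/(1 − pₑ) = (0.5455 − 0.3176)/(1 − 0.3176) = 0.334

0.334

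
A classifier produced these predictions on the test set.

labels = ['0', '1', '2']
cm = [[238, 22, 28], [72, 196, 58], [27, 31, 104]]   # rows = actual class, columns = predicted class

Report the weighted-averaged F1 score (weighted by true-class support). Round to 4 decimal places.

0.6924

Per-class F1 score (2·TP/(2·TP+FP+FN)):
  0: TP=238, FP=72+27=99, FN=22+28=50 → 476/625 = 0.76160
  1: TP=196, FP=22+31=53, FN=72+58=130 → 392/575 = 0.68174
  2: TP=104, FP=28+58=86, FN=27+31=58 → 208/352 = 0.59091
Weighted-F1 score = Σ (supportᵢ/N)·F1 scoreᵢ with N=776: (288/776)·0.76160 + (326/776)·0.68174 + (162/776)·0.59091 = 0.6924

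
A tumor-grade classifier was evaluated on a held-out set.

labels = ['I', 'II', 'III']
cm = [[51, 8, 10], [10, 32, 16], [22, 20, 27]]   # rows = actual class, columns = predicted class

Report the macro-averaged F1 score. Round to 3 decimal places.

0.552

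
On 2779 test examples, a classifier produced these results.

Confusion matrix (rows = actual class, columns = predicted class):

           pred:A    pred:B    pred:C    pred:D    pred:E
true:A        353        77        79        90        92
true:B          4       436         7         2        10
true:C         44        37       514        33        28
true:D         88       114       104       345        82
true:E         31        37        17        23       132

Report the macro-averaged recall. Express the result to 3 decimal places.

Per-class recall (TP/(TP+FN)):
  A: TP=353, FN=77+79+90+92=338 → 353/691 = 0.5109
  B: TP=436, FN=4+7+2+10=23 → 436/459 = 0.9499
  C: TP=514, FN=44+37+33+28=142 → 514/656 = 0.7835
  D: TP=345, FN=88+114+104+82=388 → 345/733 = 0.4707
  E: TP=132, FN=31+37+17+23=108 → 132/240 = 0.5500
Macro-recall = mean = (0.5109 + 0.9499 + 0.7835 + 0.4707 + 0.5500) / 5 = 0.653

0.653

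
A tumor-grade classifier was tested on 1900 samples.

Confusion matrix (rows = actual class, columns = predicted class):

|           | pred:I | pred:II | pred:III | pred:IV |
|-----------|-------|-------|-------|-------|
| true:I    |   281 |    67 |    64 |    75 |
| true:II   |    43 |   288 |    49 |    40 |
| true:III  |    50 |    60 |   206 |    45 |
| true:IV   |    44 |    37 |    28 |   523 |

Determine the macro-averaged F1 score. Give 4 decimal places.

0.6647

Per-class F1 score (2·TP/(2·TP+FP+FN)):
  I: TP=281, FP=43+50+44=137, FN=67+64+75=206 → 562/905 = 0.62099
  II: TP=288, FP=67+60+37=164, FN=43+49+40=132 → 576/872 = 0.66055
  III: TP=206, FP=64+49+28=141, FN=50+60+45=155 → 412/708 = 0.58192
  IV: TP=523, FP=75+40+45=160, FN=44+37+28=109 → 1046/1315 = 0.79544
Macro-F1 score = mean = (0.62099 + 0.66055 + 0.58192 + 0.79544) / 4 = 0.6647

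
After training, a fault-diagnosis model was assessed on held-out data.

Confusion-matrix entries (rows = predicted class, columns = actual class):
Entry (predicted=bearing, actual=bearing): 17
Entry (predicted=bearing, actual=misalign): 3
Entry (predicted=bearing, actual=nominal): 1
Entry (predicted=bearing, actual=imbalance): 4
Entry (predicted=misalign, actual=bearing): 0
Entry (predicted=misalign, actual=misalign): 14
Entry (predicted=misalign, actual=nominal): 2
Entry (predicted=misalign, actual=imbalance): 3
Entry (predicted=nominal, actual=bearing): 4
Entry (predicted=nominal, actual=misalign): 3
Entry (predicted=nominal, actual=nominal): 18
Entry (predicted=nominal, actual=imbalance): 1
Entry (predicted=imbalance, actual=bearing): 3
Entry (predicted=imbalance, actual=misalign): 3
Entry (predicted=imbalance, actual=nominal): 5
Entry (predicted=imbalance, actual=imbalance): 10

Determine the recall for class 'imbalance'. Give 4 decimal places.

0.5556

recall = TP/(TP+FN).
imbalance: TP=10, FN=4+3+1=8 → 10/18 = 0.55556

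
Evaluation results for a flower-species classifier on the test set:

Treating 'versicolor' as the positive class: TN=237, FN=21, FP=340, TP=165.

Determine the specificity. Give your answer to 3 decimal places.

0.411

Specificity = TN/(TN+FP) = 237/(237+340) = 0.411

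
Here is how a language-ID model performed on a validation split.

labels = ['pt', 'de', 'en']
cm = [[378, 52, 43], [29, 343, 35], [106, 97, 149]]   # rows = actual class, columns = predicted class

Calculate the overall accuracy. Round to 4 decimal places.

Accuracy = trace / total = (378+343+149=870) / 1232 = 870/1232 = 0.7062

0.7062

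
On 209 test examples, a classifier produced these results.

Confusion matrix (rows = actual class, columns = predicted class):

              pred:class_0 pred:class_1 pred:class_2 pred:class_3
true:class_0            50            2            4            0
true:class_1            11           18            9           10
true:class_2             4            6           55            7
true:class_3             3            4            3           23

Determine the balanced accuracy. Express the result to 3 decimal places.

0.682

Balanced accuracy = mean of per-class recall.
  class_0: recall = 50/56 = 0.8929
  class_1: recall = 18/48 = 0.3750
  class_2: recall = 55/72 = 0.7639
  class_3: recall = 23/33 = 0.6970
Mean = (0.8929 + 0.3750 + 0.7639 + 0.6970) / 4 = 0.682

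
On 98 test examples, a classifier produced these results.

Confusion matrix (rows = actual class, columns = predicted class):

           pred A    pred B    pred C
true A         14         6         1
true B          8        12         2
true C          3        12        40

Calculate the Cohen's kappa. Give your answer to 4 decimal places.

0.4820

Observed agreement pₒ = trace/N = 66/98 = 0.67347
Expected agreement pₑ = Σ (rowᵢ·colᵢ)/N² = (21·25 + 22·30 + 55·43)/98² = 0.36964
κ = (pₒ − pₑ)/(1 − pₑ) = (0.67347 − 0.36964)/(1 − 0.36964) = 0.4820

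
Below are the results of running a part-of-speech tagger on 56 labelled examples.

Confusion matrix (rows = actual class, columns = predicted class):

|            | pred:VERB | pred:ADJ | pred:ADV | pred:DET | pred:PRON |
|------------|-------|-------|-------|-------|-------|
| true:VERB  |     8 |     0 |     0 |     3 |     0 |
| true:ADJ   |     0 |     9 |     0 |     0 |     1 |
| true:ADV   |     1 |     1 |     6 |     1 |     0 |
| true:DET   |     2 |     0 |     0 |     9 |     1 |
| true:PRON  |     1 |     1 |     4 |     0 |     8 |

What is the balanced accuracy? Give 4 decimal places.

Balanced accuracy = mean of per-class recall.
  VERB: recall = 8/11 = 0.72727
  ADJ: recall = 9/10 = 0.90000
  ADV: recall = 6/9 = 0.66667
  DET: recall = 9/12 = 0.75000
  PRON: recall = 8/14 = 0.57143
Mean = (0.72727 + 0.90000 + 0.66667 + 0.75000 + 0.57143) / 5 = 0.7231

0.7231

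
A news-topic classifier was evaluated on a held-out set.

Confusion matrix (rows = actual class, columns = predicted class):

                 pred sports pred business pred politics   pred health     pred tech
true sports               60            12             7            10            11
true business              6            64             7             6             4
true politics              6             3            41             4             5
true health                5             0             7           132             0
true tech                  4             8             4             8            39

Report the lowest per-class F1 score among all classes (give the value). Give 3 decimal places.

0.639

Per-class F1 score (2·TP/(2·TP+FP+FN)):
  sports: TP=60, FP=6+6+5+4=21, FN=12+7+10+11=40 → 120/181 = 0.6630
  business: TP=64, FP=12+3+0+8=23, FN=6+7+6+4=23 → 128/174 = 0.7356
  politics: TP=41, FP=7+7+7+4=25, FN=6+3+4+5=18 → 82/125 = 0.6560
  health: TP=132, FP=10+6+4+8=28, FN=5+0+7+0=12 → 264/304 = 0.8684
  tech: TP=39, FP=11+4+5+0=20, FN=4+8+4+8=24 → 78/122 = 0.6393
Lowest is class 'tech' with F1 score = 0.639.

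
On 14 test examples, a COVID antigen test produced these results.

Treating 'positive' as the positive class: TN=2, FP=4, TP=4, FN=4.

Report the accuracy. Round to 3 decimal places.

0.429

Accuracy = (TP+TN)/N = (4+2)/14 = 0.429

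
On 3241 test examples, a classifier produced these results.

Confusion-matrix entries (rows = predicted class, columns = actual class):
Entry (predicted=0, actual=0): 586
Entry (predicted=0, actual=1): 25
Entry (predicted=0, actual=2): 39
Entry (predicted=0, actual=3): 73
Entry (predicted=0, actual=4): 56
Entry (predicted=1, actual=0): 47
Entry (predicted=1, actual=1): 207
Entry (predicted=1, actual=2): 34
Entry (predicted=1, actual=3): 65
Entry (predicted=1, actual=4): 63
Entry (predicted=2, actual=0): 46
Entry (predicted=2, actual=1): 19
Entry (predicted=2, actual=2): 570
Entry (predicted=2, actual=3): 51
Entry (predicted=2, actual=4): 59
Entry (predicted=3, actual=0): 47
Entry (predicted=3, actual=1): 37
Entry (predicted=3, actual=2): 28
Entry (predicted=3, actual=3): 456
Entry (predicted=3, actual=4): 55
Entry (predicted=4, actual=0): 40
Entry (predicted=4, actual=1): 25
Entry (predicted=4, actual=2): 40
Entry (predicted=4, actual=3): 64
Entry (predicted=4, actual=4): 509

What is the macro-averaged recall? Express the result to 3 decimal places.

0.711

Per-class recall (TP/(TP+FN)):
  0: TP=586, FN=47+46+47+40=180 → 586/766 = 0.7650
  1: TP=207, FN=25+19+37+25=106 → 207/313 = 0.6613
  2: TP=570, FN=39+34+28+40=141 → 570/711 = 0.8017
  3: TP=456, FN=73+65+51+64=253 → 456/709 = 0.6432
  4: TP=509, FN=56+63+59+55=233 → 509/742 = 0.6860
Macro-recall = mean = (0.7650 + 0.6613 + 0.8017 + 0.6432 + 0.6860) / 5 = 0.711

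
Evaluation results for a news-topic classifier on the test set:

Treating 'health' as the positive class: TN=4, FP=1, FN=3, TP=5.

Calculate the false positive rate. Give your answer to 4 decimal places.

FPR = FP/(FP+TN) = 1/(1+4) = 0.2000

0.2000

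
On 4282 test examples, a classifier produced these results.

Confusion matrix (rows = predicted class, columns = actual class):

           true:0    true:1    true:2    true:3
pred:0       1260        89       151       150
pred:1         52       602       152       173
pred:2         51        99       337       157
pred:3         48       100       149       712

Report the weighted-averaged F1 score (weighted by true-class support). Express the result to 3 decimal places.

Per-class F1 score (2·TP/(2·TP+FP+FN)):
  0: TP=1260, FP=89+151+150=390, FN=52+51+48=151 → 2520/3061 = 0.8233
  1: TP=602, FP=52+152+173=377, FN=89+99+100=288 → 1204/1869 = 0.6442
  2: TP=337, FP=51+99+157=307, FN=151+152+149=452 → 674/1433 = 0.4703
  3: TP=712, FP=48+100+149=297, FN=150+173+157=480 → 1424/2201 = 0.6470
Weighted-F1 score = Σ (supportᵢ/N)·F1 scoreᵢ with N=4282: (1411/4282)·0.8233 + (890/4282)·0.6442 + (789/4282)·0.4703 + (1192/4282)·0.6470 = 0.672

0.672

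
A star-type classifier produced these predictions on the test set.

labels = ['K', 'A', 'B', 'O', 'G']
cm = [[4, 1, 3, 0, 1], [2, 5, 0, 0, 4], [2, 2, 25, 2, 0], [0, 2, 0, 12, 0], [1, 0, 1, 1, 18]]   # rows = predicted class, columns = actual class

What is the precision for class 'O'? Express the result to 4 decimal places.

0.8571

Take TP from the diagonal, FP from the rest of the 'O' prediction marginal, FN from the rest of the 'O' actual marginal.
precision = TP/(TP+FP).
O: TP=12, FP=0+2+0+0=2 → 12/14 = 0.85714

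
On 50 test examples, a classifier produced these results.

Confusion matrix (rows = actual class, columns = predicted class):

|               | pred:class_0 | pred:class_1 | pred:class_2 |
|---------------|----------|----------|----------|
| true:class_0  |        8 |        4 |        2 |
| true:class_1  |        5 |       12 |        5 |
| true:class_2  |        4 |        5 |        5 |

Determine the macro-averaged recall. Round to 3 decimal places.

Per-class recall (TP/(TP+FN)):
  class_0: TP=8, FN=4+2=6 → 8/14 = 0.5714
  class_1: TP=12, FN=5+5=10 → 12/22 = 0.5455
  class_2: TP=5, FN=4+5=9 → 5/14 = 0.3571
Macro-recall = mean = (0.5714 + 0.5455 + 0.3571) / 3 = 0.491

0.491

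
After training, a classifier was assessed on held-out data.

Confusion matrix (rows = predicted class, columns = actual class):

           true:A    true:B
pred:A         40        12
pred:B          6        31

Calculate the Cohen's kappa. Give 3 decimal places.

0.593

Observed agreement pₒ = trace/N = 71/89 = 0.7978
Expected agreement pₑ = Σ (rowᵢ·colᵢ)/N² = (46·52 + 43·37)/89² = 0.5028
κ = (pₒ − pₑ)/(1 − pₑ) = (0.7978 − 0.5028)/(1 − 0.5028) = 0.593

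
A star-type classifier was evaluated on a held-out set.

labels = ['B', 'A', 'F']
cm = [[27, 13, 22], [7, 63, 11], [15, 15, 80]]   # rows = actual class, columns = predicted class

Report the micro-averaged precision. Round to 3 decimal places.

0.672

Micro-averaging pools counts across classes: ΣTP=170, ΣFP=83, ΣFN=83.
Micro-precision = TP/(TP+FP) on pooled counts = 0.672 (equals overall accuracy in single-label multiclass).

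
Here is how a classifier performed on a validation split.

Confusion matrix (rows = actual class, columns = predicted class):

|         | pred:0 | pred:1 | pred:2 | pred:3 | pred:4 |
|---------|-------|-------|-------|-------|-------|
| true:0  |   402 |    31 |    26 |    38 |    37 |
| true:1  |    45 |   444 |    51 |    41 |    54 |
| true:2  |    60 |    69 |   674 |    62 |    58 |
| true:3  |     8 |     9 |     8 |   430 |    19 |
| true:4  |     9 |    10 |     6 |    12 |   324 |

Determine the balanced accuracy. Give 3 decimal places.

0.797

Balanced accuracy = mean of per-class recall.
  0: recall = 402/534 = 0.7528
  1: recall = 444/635 = 0.6992
  2: recall = 674/923 = 0.7302
  3: recall = 430/474 = 0.9072
  4: recall = 324/361 = 0.8975
Mean = (0.7528 + 0.6992 + 0.7302 + 0.9072 + 0.8975) / 5 = 0.797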